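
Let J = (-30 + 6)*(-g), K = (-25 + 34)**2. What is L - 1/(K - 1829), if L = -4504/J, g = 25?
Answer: -984049/131100 ≈ -7.5061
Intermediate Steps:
K = 81 (K = 9**2 = 81)
J = 600 (J = (-30 + 6)*(-1*25) = -24*(-25) = 600)
L = -563/75 (L = -4504/600 = -4504*1/600 = -563/75 ≈ -7.5067)
L - 1/(K - 1829) = -563/75 - 1/(81 - 1829) = -563/75 - 1/(-1748) = -563/75 - 1*(-1/1748) = -563/75 + 1/1748 = -984049/131100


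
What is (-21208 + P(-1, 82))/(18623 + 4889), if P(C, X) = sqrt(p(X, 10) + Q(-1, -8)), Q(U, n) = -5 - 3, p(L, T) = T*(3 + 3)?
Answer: -2651/2939 + sqrt(13)/11756 ≈ -0.90170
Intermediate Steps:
p(L, T) = 6*T (p(L, T) = T*6 = 6*T)
Q(U, n) = -8
P(C, X) = 2*sqrt(13) (P(C, X) = sqrt(6*10 - 8) = sqrt(60 - 8) = sqrt(52) = 2*sqrt(13))
(-21208 + P(-1, 82))/(18623 + 4889) = (-21208 + 2*sqrt(13))/(18623 + 4889) = (-21208 + 2*sqrt(13))/23512 = (-21208 + 2*sqrt(13))*(1/23512) = -2651/2939 + sqrt(13)/11756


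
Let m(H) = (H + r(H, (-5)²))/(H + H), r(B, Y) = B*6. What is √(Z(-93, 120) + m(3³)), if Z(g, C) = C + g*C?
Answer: I*√44146/2 ≈ 105.05*I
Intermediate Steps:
r(B, Y) = 6*B
m(H) = 7/2 (m(H) = (H + 6*H)/(H + H) = (7*H)/((2*H)) = (7*H)*(1/(2*H)) = 7/2)
Z(g, C) = C + C*g
√(Z(-93, 120) + m(3³)) = √(120*(1 - 93) + 7/2) = √(120*(-92) + 7/2) = √(-11040 + 7/2) = √(-22073/2) = I*√44146/2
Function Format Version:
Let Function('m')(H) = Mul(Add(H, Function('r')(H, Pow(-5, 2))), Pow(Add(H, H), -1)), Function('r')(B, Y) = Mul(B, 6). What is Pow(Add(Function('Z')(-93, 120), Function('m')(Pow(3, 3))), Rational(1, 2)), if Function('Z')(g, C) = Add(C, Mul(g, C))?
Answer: Mul(Rational(1, 2), I, Pow(44146, Rational(1, 2))) ≈ Mul(105.05, I)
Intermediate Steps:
Function('r')(B, Y) = Mul(6, B)
Function('m')(H) = Rational(7, 2) (Function('m')(H) = Mul(Add(H, Mul(6, H)), Pow(Add(H, H), -1)) = Mul(Mul(7, H), Pow(Mul(2, H), -1)) = Mul(Mul(7, H), Mul(Rational(1, 2), Pow(H, -1))) = Rational(7, 2))
Function('Z')(g, C) = Add(C, Mul(C, g))
Pow(Add(Function('Z')(-93, 120), Function('m')(Pow(3, 3))), Rational(1, 2)) = Pow(Add(Mul(120, Add(1, -93)), Rational(7, 2)), Rational(1, 2)) = Pow(Add(Mul(120, -92), Rational(7, 2)), Rational(1, 2)) = Pow(Add(-11040, Rational(7, 2)), Rational(1, 2)) = Pow(Rational(-22073, 2), Rational(1, 2)) = Mul(Rational(1, 2), I, Pow(44146, Rational(1, 2)))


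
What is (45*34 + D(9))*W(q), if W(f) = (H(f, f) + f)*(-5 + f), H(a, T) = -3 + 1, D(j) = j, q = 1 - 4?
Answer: 61560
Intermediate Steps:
q = -3
H(a, T) = -2
W(f) = (-5 + f)*(-2 + f) (W(f) = (-2 + f)*(-5 + f) = (-5 + f)*(-2 + f))
(45*34 + D(9))*W(q) = (45*34 + 9)*(10 + (-3)**2 - 7*(-3)) = (1530 + 9)*(10 + 9 + 21) = 1539*40 = 61560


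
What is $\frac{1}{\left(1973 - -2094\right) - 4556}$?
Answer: $- \frac{1}{489} \approx -0.002045$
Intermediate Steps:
$\frac{1}{\left(1973 - -2094\right) - 4556} = \frac{1}{\left(1973 + 2094\right) - 4556} = \frac{1}{4067 - 4556} = \frac{1}{-489} = - \frac{1}{489}$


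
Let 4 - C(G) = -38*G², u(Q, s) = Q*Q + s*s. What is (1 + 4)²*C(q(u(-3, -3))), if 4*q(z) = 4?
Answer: 1050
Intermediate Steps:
u(Q, s) = Q² + s²
q(z) = 1 (q(z) = (¼)*4 = 1)
C(G) = 4 + 38*G² (C(G) = 4 - (-38)*G² = 4 + 38*G²)
(1 + 4)²*C(q(u(-3, -3))) = (1 + 4)²*(4 + 38*1²) = 5²*(4 + 38*1) = 25*(4 + 38) = 25*42 = 1050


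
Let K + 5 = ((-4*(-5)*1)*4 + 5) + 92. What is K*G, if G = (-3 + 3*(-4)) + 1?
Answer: -2408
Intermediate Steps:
K = 172 (K = -5 + (((-4*(-5)*1)*4 + 5) + 92) = -5 + (((20*1)*4 + 5) + 92) = -5 + ((20*4 + 5) + 92) = -5 + ((80 + 5) + 92) = -5 + (85 + 92) = -5 + 177 = 172)
G = -14 (G = (-3 - 12) + 1 = -15 + 1 = -14)
K*G = 172*(-14) = -2408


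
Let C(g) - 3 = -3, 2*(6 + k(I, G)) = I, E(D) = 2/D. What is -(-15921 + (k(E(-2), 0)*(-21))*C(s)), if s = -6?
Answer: 15921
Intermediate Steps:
k(I, G) = -6 + I/2
C(g) = 0 (C(g) = 3 - 3 = 0)
-(-15921 + (k(E(-2), 0)*(-21))*C(s)) = -(-15921 + ((-6 + (2/(-2))/2)*(-21))*0) = -(-15921 + ((-6 + (2*(-1/2))/2)*(-21))*0) = -(-15921 + ((-6 + (1/2)*(-1))*(-21))*0) = -(-15921 + ((-6 - 1/2)*(-21))*0) = -(-15921 - 13/2*(-21)*0) = -(-15921 + (273/2)*0) = -(-15921 + 0) = -1*(-15921) = 15921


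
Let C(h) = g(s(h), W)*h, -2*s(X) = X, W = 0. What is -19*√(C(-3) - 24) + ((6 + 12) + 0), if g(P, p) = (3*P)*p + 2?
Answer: 18 - 19*I*√30 ≈ 18.0 - 104.07*I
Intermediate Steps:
s(X) = -X/2
g(P, p) = 2 + 3*P*p (g(P, p) = 3*P*p + 2 = 2 + 3*P*p)
C(h) = 2*h (C(h) = (2 + 3*(-h/2)*0)*h = (2 + 0)*h = 2*h)
-19*√(C(-3) - 24) + ((6 + 12) + 0) = -19*√(2*(-3) - 24) + ((6 + 12) + 0) = -19*√(-6 - 24) + (18 + 0) = -19*I*√30 + 18 = 18 - 19*I*√30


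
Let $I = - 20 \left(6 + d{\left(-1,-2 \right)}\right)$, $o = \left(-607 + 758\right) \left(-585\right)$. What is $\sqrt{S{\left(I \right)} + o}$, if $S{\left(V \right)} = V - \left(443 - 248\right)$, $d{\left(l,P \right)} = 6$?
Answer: $i \sqrt{88770} \approx 297.94 i$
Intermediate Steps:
$o = -88335$ ($o = 151 \left(-585\right) = -88335$)
$I = -240$ ($I = - 20 \left(6 + 6\right) = \left(-20\right) 12 = -240$)
$S{\left(V \right)} = -195 + V$ ($S{\left(V \right)} = V - 195 = -195 + V$)
$\sqrt{S{\left(I \right)} + o} = \sqrt{\left(-195 - 240\right) - 88335} = \sqrt{-435 - 88335} = \sqrt{-88770} = i \sqrt{88770}$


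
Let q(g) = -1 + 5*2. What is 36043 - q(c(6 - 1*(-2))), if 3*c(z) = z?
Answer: 36034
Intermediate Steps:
c(z) = z/3
q(g) = 9 (q(g) = -1 + 10 = 9)
36043 - q(c(6 - 1*(-2))) = 36043 - 1*9 = 36043 - 9 = 36034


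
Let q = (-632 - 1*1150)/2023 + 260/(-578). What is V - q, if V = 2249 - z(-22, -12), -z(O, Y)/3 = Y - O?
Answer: 4613109/2023 ≈ 2280.3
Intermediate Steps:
z(O, Y) = -3*Y + 3*O (z(O, Y) = -3*(Y - O) = -3*Y + 3*O)
q = -2692/2023 (q = (-632 - 1150)*(1/2023) + 260*(-1/578) = -1782*1/2023 - 130/289 = -1782/2023 - 130/289 = -2692/2023 ≈ -1.3307)
V = 2279 (V = 2249 - (-3*(-12) + 3*(-22)) = 2249 - (36 - 66) = 2249 - 1*(-30) = 2249 + 30 = 2279)
V - q = 2279 - 1*(-2692/2023) = 2279 + 2692/2023 = 4613109/2023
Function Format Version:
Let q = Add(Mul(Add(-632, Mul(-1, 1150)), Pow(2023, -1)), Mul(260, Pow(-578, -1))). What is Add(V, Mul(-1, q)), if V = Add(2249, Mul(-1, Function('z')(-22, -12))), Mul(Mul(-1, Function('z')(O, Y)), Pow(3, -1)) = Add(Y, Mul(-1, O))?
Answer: Rational(4613109, 2023) ≈ 2280.3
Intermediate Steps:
Function('z')(O, Y) = Add(Mul(-3, Y), Mul(3, O)) (Function('z')(O, Y) = Mul(-3, Add(Y, Mul(-1, O))) = Add(Mul(-3, Y), Mul(3, O)))
q = Rational(-2692, 2023) (q = Add(Mul(Add(-632, -1150), Rational(1, 2023)), Mul(260, Rational(-1, 578))) = Add(Mul(-1782, Rational(1, 2023)), Rational(-130, 289)) = Add(Rational(-1782, 2023), Rational(-130, 289)) = Rational(-2692, 2023) ≈ -1.3307)
V = 2279 (V = Add(2249, Mul(-1, Add(Mul(-3, -12), Mul(3, -22)))) = Add(2249, Mul(-1, Add(36, -66))) = Add(2249, Mul(-1, -30)) = Add(2249, 30) = 2279)
Add(V, Mul(-1, q)) = Add(2279, Mul(-1, Rational(-2692, 2023))) = Add(2279, Rational(2692, 2023)) = Rational(4613109, 2023)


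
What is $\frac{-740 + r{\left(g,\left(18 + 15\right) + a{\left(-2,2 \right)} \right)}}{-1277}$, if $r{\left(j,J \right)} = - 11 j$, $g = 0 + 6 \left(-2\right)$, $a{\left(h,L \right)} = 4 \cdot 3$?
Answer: $\frac{608}{1277} \approx 0.47612$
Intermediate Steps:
$a{\left(h,L \right)} = 12$
$g = -12$ ($g = 0 - 12 = -12$)
$\frac{-740 + r{\left(g,\left(18 + 15\right) + a{\left(-2,2 \right)} \right)}}{-1277} = \frac{-740 - -132}{-1277} = \left(-740 + 132\right) \left(- \frac{1}{1277}\right) = \left(-608\right) \left(- \frac{1}{1277}\right) = \frac{608}{1277}$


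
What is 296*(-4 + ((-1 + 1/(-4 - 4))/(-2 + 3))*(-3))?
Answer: -185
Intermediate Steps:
296*(-4 + ((-1 + 1/(-4 - 4))/(-2 + 3))*(-3)) = 296*(-4 + ((-1 + 1/(-8))/1)*(-3)) = 296*(-4 + ((-1 - ⅛)*1)*(-3)) = 296*(-4 - 9/8*1*(-3)) = 296*(-4 - 9/8*(-3)) = 296*(-4 + 27/8) = 296*(-5/8) = -185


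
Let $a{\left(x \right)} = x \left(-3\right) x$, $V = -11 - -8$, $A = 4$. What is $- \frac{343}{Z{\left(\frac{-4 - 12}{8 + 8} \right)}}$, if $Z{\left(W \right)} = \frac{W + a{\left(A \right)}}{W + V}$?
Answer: $-28$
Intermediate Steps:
$V = -3$ ($V = -11 + 8 = -3$)
$a{\left(x \right)} = - 3 x^{2}$ ($a{\left(x \right)} = - 3 x x = - 3 x^{2}$)
$Z{\left(W \right)} = \frac{-48 + W}{-3 + W}$ ($Z{\left(W \right)} = \frac{W - 3 \cdot 4^{2}}{W - 3} = \frac{W - 48}{-3 + W} = \frac{-48 + W}{-3 + W}$)
$- \frac{343}{Z{\left(\frac{-4 - 12}{8 + 8} \right)}} = - \frac{343}{\frac{1}{-3 + \frac{-4 - 12}{8 + 8}} \left(-48 + \frac{-4 - 12}{8 + 8}\right)} = - \frac{343}{\frac{1}{-3 - \frac{16}{16}} \left(-48 - \frac{16}{16}\right)} = - \frac{343}{\frac{1}{-3 - 1} \left(-48 - 1\right)} = - \frac{343}{\frac{1}{-4} \left(-49\right)} = - \frac{343}{\left(- \frac{1}{4}\right) \left(-49\right)} = - \frac{343}{\frac{49}{4}} = \left(-343\right) \frac{4}{49} = -28$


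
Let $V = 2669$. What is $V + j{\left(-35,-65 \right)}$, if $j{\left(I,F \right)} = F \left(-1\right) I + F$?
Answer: $329$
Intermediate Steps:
$j{\left(I,F \right)} = F - F I$ ($j{\left(I,F \right)} = - F I + F = F - F I$)
$V + j{\left(-35,-65 \right)} = 2669 - 65 \left(1 - -35\right) = 2669 - 65 \left(1 + 35\right) = 2669 - 2340 = 329$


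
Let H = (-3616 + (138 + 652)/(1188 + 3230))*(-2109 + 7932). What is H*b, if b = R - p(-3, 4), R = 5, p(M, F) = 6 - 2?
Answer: -46510333227/2209 ≈ -2.1055e+7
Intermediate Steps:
p(M, F) = 4
b = 1 (b = 5 - 1*4 = 5 - 4 = 1)
H = -46510333227/2209 (H = (-3616 + 790/4418)*5823 = (-3616 + 790*(1/4418))*5823 = (-3616 + 395/2209)*5823 = -7987349/2209*5823 = -46510333227/2209 ≈ -2.1055e+7)
H*b = -46510333227/2209*1 = -46510333227/2209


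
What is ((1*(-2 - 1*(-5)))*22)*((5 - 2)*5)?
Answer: 990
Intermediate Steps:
((1*(-2 - 1*(-5)))*22)*((5 - 2)*5) = ((1*(-2 + 5))*22)*(3*5) = ((1*3)*22)*15 = (3*22)*15 = 66*15 = 990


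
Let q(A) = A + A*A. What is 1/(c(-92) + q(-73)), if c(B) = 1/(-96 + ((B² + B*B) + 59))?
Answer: 16891/88779097 ≈ 0.00019026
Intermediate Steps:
c(B) = 1/(-37 + 2*B²) (c(B) = 1/(-96 + ((B² + B²) + 59)) = 1/(-96 + (2*B² + 59)) = 1/(-96 + (59 + 2*B²)) = 1/(-37 + 2*B²))
q(A) = A + A²
1/(c(-92) + q(-73)) = 1/(1/(-37 + 2*(-92)²) - 73*(1 - 73)) = 1/(1/(-37 + 2*8464) - 73*(-72)) = 1/(1/(-37 + 16928) + 5256) = 1/(1/16891 + 5256) = 1/(88779097/16891) = 16891/88779097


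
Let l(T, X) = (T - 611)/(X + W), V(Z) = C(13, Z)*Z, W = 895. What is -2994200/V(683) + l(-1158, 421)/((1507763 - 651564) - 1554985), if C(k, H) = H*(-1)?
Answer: 2753474259438241/428984392777864 ≈ 6.4186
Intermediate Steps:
C(k, H) = -H
V(Z) = -Z² (V(Z) = (-Z)*Z = -Z²)
l(T, X) = (-611 + T)/(895 + X) (l(T, X) = (T - 611)/(X + 895) = (-611 + T)/(895 + X))
-2994200/V(683) + l(-1158, 421)/((1507763 - 651564) - 1554985) = -2994200/((-1*683²)) + ((-611 - 1158)/(895 + 421))/((1507763 - 651564) - 1554985) = -2994200/((-1*466489)) + (-1769/1316)/(856199 - 1554985) = -2994200/(-466489) + ((1/1316)*(-1769))/(-698786) = -2994200*(-1/466489) - 1769/1316*(-1/698786) = 2994200/466489 + 1769/919602376 = 2753474259438241/428984392777864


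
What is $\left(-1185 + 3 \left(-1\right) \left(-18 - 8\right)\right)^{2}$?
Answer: $1225449$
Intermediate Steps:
$\left(-1185 + 3 \left(-1\right) \left(-18 - 8\right)\right)^{2} = \left(-1185 - -78\right)^{2} = \left(-1185 + 78\right)^{2} = \left(-1107\right)^{2} = 1225449$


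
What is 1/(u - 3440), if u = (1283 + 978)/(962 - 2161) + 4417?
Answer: 1199/1169162 ≈ 0.0010255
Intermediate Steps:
u = 5293722/1199 (u = 2261/(-1199) + 4417 = 2261*(-1/1199) + 4417 = -2261/1199 + 4417 = 5293722/1199 ≈ 4415.1)
1/(u - 3440) = 1/(5293722/1199 - 3440) = 1/(1169162/1199) = 1199/1169162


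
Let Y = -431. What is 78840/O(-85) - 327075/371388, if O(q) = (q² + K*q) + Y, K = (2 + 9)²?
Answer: -10140682915/432171836 ≈ -23.464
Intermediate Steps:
K = 121 (K = 11² = 121)
O(q) = -431 + q² + 121*q (O(q) = (q² + 121*q) - 431 = -431 + q² + 121*q)
78840/O(-85) - 327075/371388 = 78840/(-431 + (-85)² + 121*(-85)) - 327075/371388 = 78840/(-431 + 7225 - 10285) - 327075*1/371388 = 78840/(-3491) - 109025/123796 = 78840*(-1/3491) - 109025/123796 = -78840/3491 - 109025/123796 = -10140682915/432171836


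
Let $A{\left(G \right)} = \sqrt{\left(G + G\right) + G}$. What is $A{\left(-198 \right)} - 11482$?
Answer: $-11482 + 3 i \sqrt{66} \approx -11482.0 + 24.372 i$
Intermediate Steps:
$A{\left(G \right)} = \sqrt{3} \sqrt{G}$ ($A{\left(G \right)} = \sqrt{2 G + G} = \sqrt{3 G} = \sqrt{3} \sqrt{G}$)
$A{\left(-198 \right)} - 11482 = \sqrt{3} \sqrt{-198} - 11482 = \sqrt{3} \cdot 3 i \sqrt{22} - 11482 = 3 i \sqrt{66} - 11482 = -11482 + 3 i \sqrt{66}$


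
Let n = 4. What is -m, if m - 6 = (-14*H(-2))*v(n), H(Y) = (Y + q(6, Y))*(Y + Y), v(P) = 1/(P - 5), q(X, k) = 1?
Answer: -62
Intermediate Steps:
v(P) = 1/(-5 + P)
H(Y) = 2*Y*(1 + Y) (H(Y) = (Y + 1)*(Y + Y) = (1 + Y)*(2*Y) = 2*Y*(1 + Y))
m = 62 (m = 6 + (-28*(-2)*(1 - 2))/(-5 + 4) = 6 - 28*(-2)*(-1)/(-1) = 6 - 14*4*(-1) = 6 - 56*(-1) = 6 + 56 = 62)
-m = -1*62 = -62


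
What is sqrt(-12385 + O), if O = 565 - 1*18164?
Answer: 4*I*sqrt(1874) ≈ 173.16*I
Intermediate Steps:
O = -17599 (O = 565 - 18164 = -17599)
sqrt(-12385 + O) = sqrt(-12385 - 17599) = sqrt(-29984) = 4*I*sqrt(1874)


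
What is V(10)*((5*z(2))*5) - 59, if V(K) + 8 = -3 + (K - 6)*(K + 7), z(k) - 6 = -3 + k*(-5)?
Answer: -10034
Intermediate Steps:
z(k) = 3 - 5*k (z(k) = 6 + (-3 + k*(-5)) = 6 + (-3 - 5*k) = 3 - 5*k)
V(K) = -11 + (-6 + K)*(7 + K) (V(K) = -8 + (-3 + (K - 6)*(K + 7)) = -8 + (-3 + (-6 + K)*(7 + K)) = -11 + (-6 + K)*(7 + K))
V(10)*((5*z(2))*5) - 59 = (-53 + 10 + 10²)*((5*(3 - 5*2))*5) - 59 = (-53 + 10 + 100)*((5*(3 - 10))*5) - 59 = 57*((5*(-7))*5) - 59 = 57*(-35*5) - 59 = 57*(-175) - 59 = -9975 - 59 = -10034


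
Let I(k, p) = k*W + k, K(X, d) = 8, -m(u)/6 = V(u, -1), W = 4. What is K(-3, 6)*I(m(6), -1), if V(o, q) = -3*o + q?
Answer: 4560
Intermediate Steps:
V(o, q) = q - 3*o
m(u) = 6 + 18*u (m(u) = -6*(-1 - 3*u) = 6 + 18*u)
I(k, p) = 5*k (I(k, p) = k*4 + k = 4*k + k = 5*k)
K(-3, 6)*I(m(6), -1) = 8*(5*(6 + 18*6)) = 8*(5*(6 + 108)) = 8*(5*114) = 8*570 = 4560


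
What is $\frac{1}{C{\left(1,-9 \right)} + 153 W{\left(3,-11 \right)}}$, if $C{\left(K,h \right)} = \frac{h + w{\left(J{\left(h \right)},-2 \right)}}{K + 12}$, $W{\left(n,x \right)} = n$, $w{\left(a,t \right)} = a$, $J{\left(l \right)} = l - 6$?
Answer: $\frac{13}{5943} \approx 0.0021874$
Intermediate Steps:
$J{\left(l \right)} = -6 + l$ ($J{\left(l \right)} = l - 6 = -6 + l$)
$C{\left(K,h \right)} = \frac{-6 + 2 h}{12 + K}$ ($C{\left(K,h \right)} = \frac{h + \left(-6 + h\right)}{K + 12} = \frac{-6 + 2 h}{12 + K}$)
$\frac{1}{C{\left(1,-9 \right)} + 153 W{\left(3,-11 \right)}} = \frac{1}{\frac{2 \left(-3 - 9\right)}{12 + 1} + 153 \cdot 3} = \frac{1}{2 \cdot \frac{1}{13} \left(-12\right) + 459} = \frac{1}{- \frac{24}{13} + 459} = \frac{1}{\frac{5943}{13}} = \frac{13}{5943}$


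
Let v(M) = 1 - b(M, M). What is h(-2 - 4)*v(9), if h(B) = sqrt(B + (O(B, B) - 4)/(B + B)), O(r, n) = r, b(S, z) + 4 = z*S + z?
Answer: -85*I*sqrt(186)/6 ≈ -193.21*I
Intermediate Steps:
b(S, z) = -4 + z + S*z (b(S, z) = -4 + (z*S + z) = -4 + (S*z + z) = -4 + (z + S*z) = -4 + z + S*z)
v(M) = 5 - M - M**2 (v(M) = 1 - (-4 + M + M*M) = 1 - (-4 + M + M**2) = 1 + (4 - M - M**2) = 5 - M - M**2)
h(B) = sqrt(B + (-4 + B)/(2*B)) (h(B) = sqrt(B + (B - 4)/(B + B)) = sqrt(B + (-4 + B)/((2*B))) = sqrt(B + (-4 + B)*(1/(2*B))) = sqrt(B + (-4 + B)/(2*B)))
h(-2 - 4)*v(9) = (sqrt(2 - 8/(-2 - 4) + 4*(-2 - 4))/2)*(5 - 1*9 - 1*9**2) = (sqrt(2 - 8/(-6) + 4*(-6))/2)*(5 - 9 - 1*81) = (sqrt(2 - 8*(-1/6) - 24)/2)*(5 - 9 - 81) = (sqrt(2 + 4/3 - 24)/2)*(-85) = (sqrt(-62/3)/2)*(-85) = ((I*sqrt(186)/3)/2)*(-85) = (I*sqrt(186)/6)*(-85) = -85*I*sqrt(186)/6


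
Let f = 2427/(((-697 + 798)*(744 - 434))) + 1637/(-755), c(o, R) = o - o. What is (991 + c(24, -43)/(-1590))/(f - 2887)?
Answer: -4685259710/13659071887 ≈ -0.34301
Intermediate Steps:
c(o, R) = 0
f = -9884417/4727810 (f = 2427/((101*310)) + 1637*(-1/755) = 2427/31310 - 1637/755 = -9884417/4727810 ≈ -2.0907)
(991 + c(24, -43)/(-1590))/(f - 2887) = (991 + 0/(-1590))/(-9884417/4727810 - 2887) = (991 + 0*(-1/1590))/(-13659071887/4727810) = (991 + 0)*(-4727810/13659071887) = 991*(-4727810/13659071887) = -4685259710/13659071887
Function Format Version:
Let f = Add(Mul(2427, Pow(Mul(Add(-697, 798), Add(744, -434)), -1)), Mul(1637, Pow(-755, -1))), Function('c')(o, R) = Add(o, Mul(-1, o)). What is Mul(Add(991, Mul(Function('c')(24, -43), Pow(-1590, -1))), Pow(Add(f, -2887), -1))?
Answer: Rational(-4685259710, 13659071887) ≈ -0.34301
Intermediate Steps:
Function('c')(o, R) = 0
f = Rational(-9884417, 4727810) (f = Add(Mul(2427, Pow(Mul(101, 310), -1)), Mul(1637, Rational(-1, 755))) = Add(Mul(2427, Pow(31310, -1)), Rational(-1637, 755)) = Add(Mul(2427, Rational(1, 31310)), Rational(-1637, 755)) = Add(Rational(2427, 31310), Rational(-1637, 755)) = Rational(-9884417, 4727810) ≈ -2.0907)
Mul(Add(991, Mul(Function('c')(24, -43), Pow(-1590, -1))), Pow(Add(f, -2887), -1)) = Mul(Add(991, Mul(0, Pow(-1590, -1))), Pow(Add(Rational(-9884417, 4727810), -2887), -1)) = Mul(Add(991, Mul(0, Rational(-1, 1590))), Pow(Rational(-13659071887, 4727810), -1)) = Mul(Add(991, 0), Rational(-4727810, 13659071887)) = Mul(991, Rational(-4727810, 13659071887)) = Rational(-4685259710, 13659071887)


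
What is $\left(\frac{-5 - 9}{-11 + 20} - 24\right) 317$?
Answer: $- \frac{72910}{9} \approx -8101.1$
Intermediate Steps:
$\left(\frac{-5 - 9}{-11 + 20} - 24\right) 317 = \left(- \frac{14}{9} - 24\right) 317 = \left(- \frac{230}{9}\right) 317 = - \frac{72910}{9}$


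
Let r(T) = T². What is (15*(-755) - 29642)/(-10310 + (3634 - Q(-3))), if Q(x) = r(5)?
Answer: 40967/6701 ≈ 6.1136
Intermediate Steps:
Q(x) = 25 (Q(x) = 5² = 25)
(15*(-755) - 29642)/(-10310 + (3634 - Q(-3))) = (15*(-755) - 29642)/(-10310 + (3634 - 1*25)) = (-11325 - 29642)/(-10310 + (3634 - 25)) = -40967/(-10310 + 3609) = -40967/(-6701) = -40967*(-1/6701) = 40967/6701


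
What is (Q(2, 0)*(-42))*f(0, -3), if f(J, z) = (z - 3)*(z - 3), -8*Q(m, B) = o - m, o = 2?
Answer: 0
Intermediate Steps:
Q(m, B) = -1/4 + m/8 (Q(m, B) = -(2 - m)/8 = -1/4 + m/8)
f(J, z) = (-3 + z)**2 (f(J, z) = (-3 + z)*(-3 + z) = (-3 + z)**2)
(Q(2, 0)*(-42))*f(0, -3) = ((-1/4 + (1/8)*2)*(-42))*(-3 - 3)**2 = ((-1/4 + 1/4)*(-42))*(-6)**2 = (0*(-42))*36 = 0*36 = 0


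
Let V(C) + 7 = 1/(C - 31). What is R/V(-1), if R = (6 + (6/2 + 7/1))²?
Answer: -8192/225 ≈ -36.409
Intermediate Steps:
V(C) = -7 + 1/(-31 + C) (V(C) = -7 + 1/(C - 31) = -7 + 1/(-31 + C))
R = 256 (R = (6 + (6*(½) + 7*1))² = (6 + (3 + 7))² = (6 + 10)² = 16² = 256)
R/V(-1) = 256/(((218 - 7*(-1))/(-31 - 1))) = 256/(((218 + 7)/(-32))) = 256/((-1/32*225)) = 256/(-225/32) = 256*(-32/225) = -8192/225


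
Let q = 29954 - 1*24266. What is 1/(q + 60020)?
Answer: 1/65708 ≈ 1.5219e-5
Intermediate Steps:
q = 5688 (q = 29954 - 24266 = 5688)
1/(q + 60020) = 1/(5688 + 60020) = 1/65708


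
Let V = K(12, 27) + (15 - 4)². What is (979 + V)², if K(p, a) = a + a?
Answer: 1331716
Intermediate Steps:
K(p, a) = 2*a
V = 175 (V = 2*27 + (15 - 4)² = 54 + 11² = 54 + 121 = 175)
(979 + V)² = (979 + 175)² = 1154² = 1331716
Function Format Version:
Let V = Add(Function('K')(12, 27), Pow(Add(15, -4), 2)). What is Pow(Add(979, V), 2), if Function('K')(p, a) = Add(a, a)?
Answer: 1331716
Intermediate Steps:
Function('K')(p, a) = Mul(2, a)
V = 175 (V = Add(Mul(2, 27), Pow(Add(15, -4), 2)) = Add(54, Pow(11, 2)) = Add(54, 121) = 175)
Pow(Add(979, V), 2) = Pow(Add(979, 175), 2) = Pow(1154, 2) = 1331716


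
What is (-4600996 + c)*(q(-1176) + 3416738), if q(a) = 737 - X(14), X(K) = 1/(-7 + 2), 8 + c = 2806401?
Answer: -30665056231728/5 ≈ -6.1330e+12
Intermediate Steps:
c = 2806393 (c = -8 + 2806401 = 2806393)
X(K) = -⅕ (X(K) = 1/(-5) = -⅕)
q(a) = 3686/5 (q(a) = 737 - 1*(-⅕) = 737 + ⅕ = 3686/5)
(-4600996 + c)*(q(-1176) + 3416738) = (-4600996 + 2806393)*(3686/5 + 3416738) = -1794603*17087376/5 = -30665056231728/5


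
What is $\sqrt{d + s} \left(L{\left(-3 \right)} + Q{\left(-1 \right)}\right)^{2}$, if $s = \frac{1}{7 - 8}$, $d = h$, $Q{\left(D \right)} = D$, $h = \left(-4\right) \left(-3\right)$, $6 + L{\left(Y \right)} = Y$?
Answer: $100 \sqrt{11} \approx 331.66$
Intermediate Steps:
$L{\left(Y \right)} = -6 + Y$
$h = 12$
$d = 12$
$s = -1$ ($s = \frac{1}{-1} = -1$)
$\sqrt{d + s} \left(L{\left(-3 \right)} + Q{\left(-1 \right)}\right)^{2} = \sqrt{12 - 1} \left(\left(-6 - 3\right) - 1\right)^{2} = \sqrt{11} \left(-9 - 1\right)^{2} = \sqrt{11} \left(-10\right)^{2} = \sqrt{11} \cdot 100 = 100 \sqrt{11}$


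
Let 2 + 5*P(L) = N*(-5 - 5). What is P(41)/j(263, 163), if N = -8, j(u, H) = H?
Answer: 78/815 ≈ 0.095706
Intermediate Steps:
P(L) = 78/5 (P(L) = -⅖ + (-8*(-5 - 5))/5 = -⅖ + (-8*(-10))/5 = -⅖ + (⅕)*80 = -⅖ + 16 = 78/5)
P(41)/j(263, 163) = (78/5)/163 = (78/5)*(1/163) = 78/815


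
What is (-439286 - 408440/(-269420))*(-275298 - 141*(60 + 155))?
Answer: 1808495881207092/13471 ≈ 1.3425e+11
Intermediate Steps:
(-439286 - 408440/(-269420))*(-275298 - 141*(60 + 155)) = (-439286 - 408440*(-1/269420))*(-275298 - 141*215) = (-439286 + 20422/13471)*(-275298 - 30315) = -5917601284/13471*(-305613) = 1808495881207092/13471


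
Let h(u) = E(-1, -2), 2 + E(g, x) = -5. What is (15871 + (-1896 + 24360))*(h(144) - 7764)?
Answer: -297901285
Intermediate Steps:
E(g, x) = -7 (E(g, x) = -2 - 5 = -7)
h(u) = -7
(15871 + (-1896 + 24360))*(h(144) - 7764) = (15871 + (-1896 + 24360))*(-7 - 7764) = (15871 + 22464)*(-7771) = 38335*(-7771) = -297901285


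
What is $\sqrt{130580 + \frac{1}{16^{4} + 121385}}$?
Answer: $\frac{\sqrt{506932746495189}}{62307} \approx 361.36$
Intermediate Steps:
$\sqrt{130580 + \frac{1}{16^{4} + 121385}} = \sqrt{130580 + \frac{1}{65536 + 121385}} = \sqrt{130580 + \frac{1}{186921}} = \sqrt{\frac{24408144181}{186921}} = \frac{\sqrt{506932746495189}}{62307}$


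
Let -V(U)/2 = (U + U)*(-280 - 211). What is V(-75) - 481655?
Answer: -628955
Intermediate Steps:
V(U) = 1964*U (V(U) = -2*(U + U)*(-280 - 211) = -2*2*U*(-491) = -(-1964)*U = 1964*U)
V(-75) - 481655 = 1964*(-75) - 481655 = -147300 - 481655 = -628955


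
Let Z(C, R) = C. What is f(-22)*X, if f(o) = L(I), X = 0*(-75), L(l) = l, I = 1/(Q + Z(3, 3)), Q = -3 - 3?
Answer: 0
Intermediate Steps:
Q = -6
I = -1/3 (I = 1/(-6 + 3) = 1/(-3) = -1/3 ≈ -0.33333)
X = 0
f(o) = -1/3
f(-22)*X = -1/3*0 = 0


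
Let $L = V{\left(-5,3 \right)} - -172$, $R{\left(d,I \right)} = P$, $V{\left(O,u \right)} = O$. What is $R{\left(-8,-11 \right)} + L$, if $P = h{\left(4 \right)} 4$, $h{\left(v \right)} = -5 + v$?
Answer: $163$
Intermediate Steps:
$P = -4$ ($P = \left(-5 + 4\right) 4 = \left(-1\right) 4 = -4$)
$R{\left(d,I \right)} = -4$
$L = 167$ ($L = -5 - -172 = -5 + 172 = 167$)
$R{\left(-8,-11 \right)} + L = -4 + 167 = 163$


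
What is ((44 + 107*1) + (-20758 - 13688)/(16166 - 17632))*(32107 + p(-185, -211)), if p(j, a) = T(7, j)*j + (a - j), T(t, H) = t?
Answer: 5372052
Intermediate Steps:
p(j, a) = a + 6*j (p(j, a) = 7*j + (a - j) = a + 6*j)
((44 + 107*1) + (-20758 - 13688)/(16166 - 17632))*(32107 + p(-185, -211)) = ((44 + 107*1) + (-20758 - 13688)/(16166 - 17632))*(32107 + (-211 + 6*(-185))) = ((44 + 107) - 34446/(-1466))*(32107 + (-211 - 1110)) = (151 - 34446*(-1/1466))*(32107 - 1321) = (151 + 17223/733)*30786 = (127906/733)*30786 = 5372052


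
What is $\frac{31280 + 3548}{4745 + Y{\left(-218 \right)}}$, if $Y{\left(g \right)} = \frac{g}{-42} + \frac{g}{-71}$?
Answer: $\frac{12982137}{1771778} \approx 7.3272$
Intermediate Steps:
$Y{\left(g \right)} = - \frac{113 g}{2982}$ ($Y{\left(g \right)} = g \left(- \frac{1}{42}\right) + g \left(- \frac{1}{71}\right) = - \frac{g}{42} - \frac{g}{71} = - \frac{113 g}{2982}$)
$\frac{31280 + 3548}{4745 + Y{\left(-218 \right)}} = \frac{31280 + 3548}{4745 - - \frac{12317}{1491}} = \frac{34828}{4745 + \frac{12317}{1491}} = \frac{34828}{\frac{7087112}{1491}} = 34828 \cdot \frac{1491}{7087112} = \frac{12982137}{1771778}$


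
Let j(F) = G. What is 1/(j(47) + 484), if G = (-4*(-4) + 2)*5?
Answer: 1/574 ≈ 0.0017422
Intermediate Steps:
G = 90 (G = (16 + 2)*5 = 18*5 = 90)
j(F) = 90
1/(j(47) + 484) = 1/(90 + 484) = 1/574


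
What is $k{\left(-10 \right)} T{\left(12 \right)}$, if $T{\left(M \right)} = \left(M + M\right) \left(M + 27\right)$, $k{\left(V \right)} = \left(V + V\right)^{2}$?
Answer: $374400$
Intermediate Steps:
$k{\left(V \right)} = 4 V^{2}$ ($k{\left(V \right)} = \left(2 V\right)^{2} = 4 V^{2}$)
$T{\left(M \right)} = 2 M \left(27 + M\right)$
$k{\left(-10 \right)} T{\left(12 \right)} = 4 \left(-10\right)^{2} \cdot 2 \cdot 12 \left(27 + 12\right) = 4 \cdot 100 \cdot 2 \cdot 12 \cdot 39 = 400 \cdot 936 = 374400$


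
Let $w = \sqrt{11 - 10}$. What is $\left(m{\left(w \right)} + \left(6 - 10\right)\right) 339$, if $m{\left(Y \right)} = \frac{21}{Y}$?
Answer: $5763$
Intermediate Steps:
$w = 1$ ($w = \sqrt{1} = 1$)
$\left(m{\left(w \right)} + \left(6 - 10\right)\right) 339 = \left(\frac{21}{1} + \left(6 - 10\right)\right) 339 = \left(21 \cdot 1 - 4\right) 339 = \left(21 - 4\right) 339 = 17 \cdot 339 = 5763$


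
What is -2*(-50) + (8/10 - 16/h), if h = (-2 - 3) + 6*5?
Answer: 2504/25 ≈ 100.16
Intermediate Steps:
h = 25 (h = -5 + 30 = 25)
-2*(-50) + (8/10 - 16/h) = -2*(-50) + (8/10 - 16/25) = 100 + (8*(1/10) - 16*1/25) = 100 + (4/5 - 16/25) = 100 + 4/25 = 2504/25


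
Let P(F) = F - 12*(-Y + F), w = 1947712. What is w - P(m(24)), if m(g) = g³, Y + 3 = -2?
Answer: 2099836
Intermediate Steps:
Y = -5 (Y = -3 - 2 = -5)
P(F) = -60 - 11*F (P(F) = F - 12*(-1*(-5) + F) = F - 12*(5 + F) = F + (-60 - 12*F) = -60 - 11*F)
w - P(m(24)) = 1947712 - (-60 - 11*24³) = 1947712 - (-60 - 11*13824) = 1947712 - (-60 - 152064) = 1947712 - 1*(-152124) = 1947712 + 152124 = 2099836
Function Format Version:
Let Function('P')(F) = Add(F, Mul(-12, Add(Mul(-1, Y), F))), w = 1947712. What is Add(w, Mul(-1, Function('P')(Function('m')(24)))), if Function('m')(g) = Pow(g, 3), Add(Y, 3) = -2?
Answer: 2099836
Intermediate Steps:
Y = -5 (Y = Add(-3, -2) = -5)
Function('P')(F) = Add(-60, Mul(-11, F)) (Function('P')(F) = Add(F, Mul(-12, Add(Mul(-1, -5), F))) = Add(F, Mul(-12, Add(5, F))) = Add(F, Add(-60, Mul(-12, F))) = Add(-60, Mul(-11, F)))
Add(w, Mul(-1, Function('P')(Function('m')(24)))) = Add(1947712, Mul(-1, Add(-60, Mul(-11, Pow(24, 3))))) = Add(1947712, Mul(-1, Add(-60, Mul(-11, 13824)))) = Add(1947712, Mul(-1, Add(-60, -152064))) = Add(1947712, Mul(-1, -152124)) = Add(1947712, 152124) = 2099836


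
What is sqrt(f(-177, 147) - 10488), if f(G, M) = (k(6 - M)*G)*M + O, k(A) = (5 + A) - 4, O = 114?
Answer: sqrt(3632286) ≈ 1905.9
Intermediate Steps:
k(A) = 1 + A
f(G, M) = 114 + G*M*(7 - M) (f(G, M) = ((1 + (6 - M))*G)*M + 114 = ((7 - M)*G)*M + 114 = (G*(7 - M))*M + 114 = G*M*(7 - M) + 114 = 114 + G*M*(7 - M))
sqrt(f(-177, 147) - 10488) = sqrt((114 - 1*(-177)*147*(-7 + 147)) - 10488) = sqrt((114 - 1*(-177)*147*140) - 10488) = sqrt((114 + 3642660) - 10488) = sqrt(3642774 - 10488) = sqrt(3632286)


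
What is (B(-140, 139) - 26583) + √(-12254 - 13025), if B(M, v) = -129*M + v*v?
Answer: 10798 + I*√25279 ≈ 10798.0 + 158.99*I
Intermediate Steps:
B(M, v) = v² - 129*M (B(M, v) = -129*M + v² = v² - 129*M)
(B(-140, 139) - 26583) + √(-12254 - 13025) = ((139² - 129*(-140)) - 26583) + √(-12254 - 13025) = ((19321 + 18060) - 26583) + √(-25279) = (37381 - 26583) + I*√25279 = 10798 + I*√25279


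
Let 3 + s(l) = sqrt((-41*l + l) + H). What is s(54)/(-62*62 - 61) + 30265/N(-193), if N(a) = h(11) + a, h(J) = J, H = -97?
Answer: -118184279/710710 - I*sqrt(2257)/3905 ≈ -166.29 - 0.012166*I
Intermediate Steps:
s(l) = -3 + sqrt(-97 - 40*l) (s(l) = -3 + sqrt((-41*l + l) - 97) = -3 + sqrt(-40*l - 97) = -3 + sqrt(-97 - 40*l))
N(a) = 11 + a
s(54)/(-62*62 - 61) + 30265/N(-193) = (-3 + sqrt(-97 - 40*54))/(-62*62 - 61) + 30265/(11 - 193) = (-3 + sqrt(-97 - 2160))/(-3844 - 61) + 30265/(-182) = (-3 + sqrt(-2257))/(-3905) + 30265*(-1/182) = (-3 + I*sqrt(2257))*(-1/3905) - 30265/182 = (3/3905 - I*sqrt(2257)/3905) - 30265/182 = -118184279/710710 - I*sqrt(2257)/3905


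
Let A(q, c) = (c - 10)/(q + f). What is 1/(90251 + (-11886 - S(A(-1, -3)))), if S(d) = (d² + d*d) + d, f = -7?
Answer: 32/2507459 ≈ 1.2762e-5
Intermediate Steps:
A(q, c) = (-10 + c)/(-7 + q) (A(q, c) = (c - 10)/(q - 7) = (-10 + c)/(-7 + q))
S(d) = d + 2*d² (S(d) = (d² + d²) + d = 2*d² + d = d + 2*d²)
1/(90251 + (-11886 - S(A(-1, -3)))) = 1/(90251 + (-11886 - (-10 - 3)/(-7 - 1)*(1 + 2*((-10 - 3)/(-7 - 1))))) = 1/(90251 + (-11886 - -13/(-8)*(1 + 2*(-13/(-8))))) = 1/(90251 + (-11886 - (-⅛*(-13))*(1 + 2*(-⅛*(-13))))) = 1/(90251 + (-11886 - 13*(1 + 2*(13/8))/8)) = 1/(90251 + (-11886 - 13*(1 + 13/4)/8)) = 1/(90251 + (-11886 - 13*17/(8*4))) = 1/(90251 + (-11886 - 1*221/32)) = 1/(90251 + (-11886 - 221/32)) = 1/(90251 - 380573/32) = 1/(2507459/32) = 32/2507459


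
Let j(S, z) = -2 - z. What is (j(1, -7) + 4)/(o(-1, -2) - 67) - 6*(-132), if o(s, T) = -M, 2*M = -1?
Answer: 105318/133 ≈ 791.86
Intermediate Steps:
M = -½ (M = (½)*(-1) = -½ ≈ -0.50000)
o(s, T) = ½ (o(s, T) = -1*(-½) = ½)
(j(1, -7) + 4)/(o(-1, -2) - 67) - 6*(-132) = ((-2 - 1*(-7)) + 4)/(½ - 67) - 6*(-132) = ((-2 + 7) + 4)/(-133/2) + 792 = (5 + 4)*(-2/133) + 792 = 9*(-2/133) + 792 = -18/133 + 792 = 105318/133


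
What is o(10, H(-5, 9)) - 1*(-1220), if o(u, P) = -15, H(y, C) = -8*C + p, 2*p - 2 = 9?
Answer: 1205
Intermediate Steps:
p = 11/2 (p = 1 + (½)*9 = 1 + 9/2 = 11/2 ≈ 5.5000)
H(y, C) = 11/2 - 8*C (H(y, C) = -8*C + 11/2 = 11/2 - 8*C)
o(10, H(-5, 9)) - 1*(-1220) = -15 - 1*(-1220) = -15 + 1220 = 1205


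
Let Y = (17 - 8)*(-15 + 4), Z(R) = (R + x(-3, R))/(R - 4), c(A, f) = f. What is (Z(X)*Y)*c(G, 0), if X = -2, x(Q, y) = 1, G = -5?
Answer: 0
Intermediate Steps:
Z(R) = (1 + R)/(-4 + R) (Z(R) = (R + 1)/(R - 4) = (1 + R)/(-4 + R))
Y = -99 (Y = 9*(-11) = -99)
(Z(X)*Y)*c(G, 0) = (((1 - 2)/(-4 - 2))*(-99))*0 = ((-1/(-6))*(-99))*0 = (-1/6*(-1)*(-99))*0 = ((1/6)*(-99))*0 = -33/2*0 = 0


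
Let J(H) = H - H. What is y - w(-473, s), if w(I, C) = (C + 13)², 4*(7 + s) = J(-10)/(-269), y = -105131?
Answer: -105167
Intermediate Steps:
J(H) = 0
s = -7 (s = -7 + (0/(-269))/4 = -7 + (0*(-1/269))/4 = -7 + (¼)*0 = -7 + 0 = -7)
w(I, C) = (13 + C)²
y - w(-473, s) = -105131 - (13 - 7)² = -105131 - 1*6² = -105131 - 1*36 = -105131 - 36 = -105167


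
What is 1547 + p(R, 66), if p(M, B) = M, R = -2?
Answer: 1545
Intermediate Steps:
1547 + p(R, 66) = 1547 - 2 = 1545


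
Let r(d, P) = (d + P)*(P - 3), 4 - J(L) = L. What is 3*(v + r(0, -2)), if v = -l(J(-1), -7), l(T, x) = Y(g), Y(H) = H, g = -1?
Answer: 33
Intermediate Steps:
J(L) = 4 - L
l(T, x) = -1
r(d, P) = (-3 + P)*(P + d) (r(d, P) = (P + d)*(-3 + P) = (-3 + P)*(P + d))
v = 1 (v = -1*(-1) = 1)
3*(v + r(0, -2)) = 3*(1 + ((-2)² - 3*(-2) - 3*0 - 2*0)) = 3*(1 + (4 + 6 + 0 + 0)) = 3*(1 + 10) = 3*11 = 33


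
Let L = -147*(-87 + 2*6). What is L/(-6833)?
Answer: -11025/6833 ≈ -1.6135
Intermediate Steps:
L = 11025 (L = -147*(-87 + 12) = -147*(-75) = 11025)
L/(-6833) = 11025/(-6833) = 11025*(-1/6833) = -11025/6833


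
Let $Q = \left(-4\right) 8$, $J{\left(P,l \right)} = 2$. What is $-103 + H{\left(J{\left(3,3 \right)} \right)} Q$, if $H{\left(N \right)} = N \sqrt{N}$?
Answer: $-103 - 64 \sqrt{2} \approx -193.51$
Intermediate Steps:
$H{\left(N \right)} = N^{\frac{3}{2}}$
$Q = -32$
$-103 + H{\left(J{\left(3,3 \right)} \right)} Q = -103 + 2^{\frac{3}{2}} \left(-32\right) = -103 + 2 \sqrt{2} \left(-32\right) = -103 - 64 \sqrt{2}$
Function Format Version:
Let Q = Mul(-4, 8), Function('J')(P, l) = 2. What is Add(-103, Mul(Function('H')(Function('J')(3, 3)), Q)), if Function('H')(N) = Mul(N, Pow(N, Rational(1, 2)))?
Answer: Add(-103, Mul(-64, Pow(2, Rational(1, 2)))) ≈ -193.51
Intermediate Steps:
Function('H')(N) = Pow(N, Rational(3, 2))
Q = -32
Add(-103, Mul(Function('H')(Function('J')(3, 3)), Q)) = Add(-103, Mul(Pow(2, Rational(3, 2)), -32)) = Add(-103, Mul(Mul(2, Pow(2, Rational(1, 2))), -32)) = Add(-103, Mul(-64, Pow(2, Rational(1, 2))))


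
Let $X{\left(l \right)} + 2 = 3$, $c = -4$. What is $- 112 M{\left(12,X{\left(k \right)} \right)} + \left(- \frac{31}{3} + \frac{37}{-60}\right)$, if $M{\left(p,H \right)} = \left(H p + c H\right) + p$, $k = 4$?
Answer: $- \frac{45019}{20} \approx -2250.9$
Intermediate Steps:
$X{\left(l \right)} = 1$ ($X{\left(l \right)} = -2 + 3 = 1$)
$M{\left(p,H \right)} = p - 4 H + H p$ ($M{\left(p,H \right)} = \left(H p - 4 H\right) + p = \left(- 4 H + H p\right) + p = p - 4 H + H p$)
$- 112 M{\left(12,X{\left(k \right)} \right)} + \left(- \frac{31}{3} + \frac{37}{-60}\right) = - 112 \left(12 - 4 + 1 \cdot 12\right) + \left(- \frac{31}{3} + \frac{37}{-60}\right) = - 112 \left(12 - 4 + 12\right) + \left(\left(-31\right) \frac{1}{3} + 37 \left(- \frac{1}{60}\right)\right) = \left(-112\right) 20 - \frac{219}{20} = -2240 - \frac{219}{20} = - \frac{45019}{20}$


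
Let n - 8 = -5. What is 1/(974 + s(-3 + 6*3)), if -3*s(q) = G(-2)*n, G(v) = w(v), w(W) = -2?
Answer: 1/976 ≈ 0.0010246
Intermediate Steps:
n = 3 (n = 8 - 5 = 3)
G(v) = -2
s(q) = 2 (s(q) = -(-2)*3/3 = -⅓*(-6) = 2)
1/(974 + s(-3 + 6*3)) = 1/(974 + 2) = 1/976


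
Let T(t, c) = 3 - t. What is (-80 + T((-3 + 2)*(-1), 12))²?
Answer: 6084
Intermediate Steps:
(-80 + T((-3 + 2)*(-1), 12))² = (-80 + (3 - (-3 + 2)*(-1)))² = (-80 + (3 - (-1)*(-1)))² = (-80 + (3 - 1*1))² = (-80 + (3 - 1))² = (-80 + 2)² = (-78)² = 6084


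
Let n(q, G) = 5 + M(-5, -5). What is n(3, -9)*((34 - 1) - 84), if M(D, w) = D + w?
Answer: 255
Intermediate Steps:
n(q, G) = -5 (n(q, G) = 5 + (-5 - 5) = 5 - 10 = -5)
n(3, -9)*((34 - 1) - 84) = -5*((34 - 1) - 84) = -5*(33 - 84) = -5*(-51) = 255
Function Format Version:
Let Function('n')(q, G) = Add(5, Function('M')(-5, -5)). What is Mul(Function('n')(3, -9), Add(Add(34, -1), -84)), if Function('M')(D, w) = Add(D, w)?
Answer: 255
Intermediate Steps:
Function('n')(q, G) = -5 (Function('n')(q, G) = Add(5, Add(-5, -5)) = Add(5, -10) = -5)
Mul(Function('n')(3, -9), Add(Add(34, -1), -84)) = Mul(-5, Add(Add(34, -1), -84)) = Mul(-5, Add(33, -84)) = Mul(-5, -51) = 255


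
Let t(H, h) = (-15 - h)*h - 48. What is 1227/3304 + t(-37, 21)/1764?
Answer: -5857/69384 ≈ -0.084414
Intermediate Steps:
t(H, h) = -48 + h*(-15 - h) (t(H, h) = h*(-15 - h) - 48 = -48 + h*(-15 - h))
1227/3304 + t(-37, 21)/1764 = 1227/3304 + (-48 - 1*21² - 15*21)/1764 = 1227*(1/3304) + (-48 - 1*441 - 315)*(1/1764) = 1227/3304 + (-48 - 441 - 315)*(1/1764) = 1227/3304 - 804*1/1764 = 1227/3304 - 67/147 = -5857/69384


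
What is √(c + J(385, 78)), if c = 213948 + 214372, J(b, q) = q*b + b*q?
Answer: 2*√122095 ≈ 698.84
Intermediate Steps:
J(b, q) = 2*b*q (J(b, q) = b*q + b*q = 2*b*q)
c = 428320
√(c + J(385, 78)) = √(428320 + 2*385*78) = √(428320 + 60060) = √488380 = 2*√122095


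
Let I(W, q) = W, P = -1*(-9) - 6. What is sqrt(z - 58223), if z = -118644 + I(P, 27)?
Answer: 4*I*sqrt(11054) ≈ 420.55*I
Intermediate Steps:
P = 3 (P = 9 - 6 = 3)
z = -118641 (z = -118644 + 3 = -118641)
sqrt(z - 58223) = sqrt(-118641 - 58223) = sqrt(-176864) = 4*I*sqrt(11054)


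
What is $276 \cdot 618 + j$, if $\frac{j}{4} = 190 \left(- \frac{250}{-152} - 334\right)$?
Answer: $-82022$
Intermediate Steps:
$j = -252590$ ($j = 4 \cdot 190 \left(- \frac{250}{-152} - 334\right) = 4 \cdot 190 \left(\left(-250\right) \left(- \frac{1}{152}\right) - 334\right) = 4 \cdot 190 \left(\frac{125}{76} - 334\right) = 4 \cdot 190 \left(- \frac{25259}{76}\right) = 4 \left(- \frac{126295}{2}\right) = -252590$)
$276 \cdot 618 + j = 276 \cdot 618 - 252590 = 170568 - 252590 = -82022$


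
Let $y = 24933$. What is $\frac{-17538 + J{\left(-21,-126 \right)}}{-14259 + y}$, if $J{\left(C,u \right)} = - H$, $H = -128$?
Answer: $- \frac{8705}{5337} \approx -1.6311$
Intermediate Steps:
$J{\left(C,u \right)} = 128$ ($J{\left(C,u \right)} = \left(-1\right) \left(-128\right) = 128$)
$\frac{-17538 + J{\left(-21,-126 \right)}}{-14259 + y} = \frac{-17538 + 128}{-14259 + 24933} = - \frac{17410}{10674} = \left(-17410\right) \frac{1}{10674} = - \frac{8705}{5337}$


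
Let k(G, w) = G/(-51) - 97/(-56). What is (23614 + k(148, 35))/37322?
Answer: 67438243/106591632 ≈ 0.63268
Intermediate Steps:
k(G, w) = 97/56 - G/51 (k(G, w) = G*(-1/51) - 97*(-1/56) = -G/51 + 97/56 = 97/56 - G/51)
(23614 + k(148, 35))/37322 = (23614 + (97/56 - 1/51*148))/37322 = (23614 + (97/56 - 148/51))*(1/37322) = (23614 - 3341/2856)*(1/37322) = (67438243/2856)*(1/37322) = 67438243/106591632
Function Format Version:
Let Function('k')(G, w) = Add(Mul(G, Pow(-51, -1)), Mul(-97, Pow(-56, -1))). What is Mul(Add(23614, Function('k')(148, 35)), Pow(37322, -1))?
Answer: Rational(67438243, 106591632) ≈ 0.63268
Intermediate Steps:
Function('k')(G, w) = Add(Rational(97, 56), Mul(Rational(-1, 51), G)) (Function('k')(G, w) = Add(Mul(G, Rational(-1, 51)), Mul(-97, Rational(-1, 56))) = Add(Mul(Rational(-1, 51), G), Rational(97, 56)) = Add(Rational(97, 56), Mul(Rational(-1, 51), G)))
Mul(Add(23614, Function('k')(148, 35)), Pow(37322, -1)) = Mul(Add(23614, Add(Rational(97, 56), Mul(Rational(-1, 51), 148))), Pow(37322, -1)) = Mul(Add(23614, Add(Rational(97, 56), Rational(-148, 51))), Rational(1, 37322)) = Mul(Add(23614, Rational(-3341, 2856)), Rational(1, 37322)) = Mul(Rational(67438243, 2856), Rational(1, 37322)) = Rational(67438243, 106591632)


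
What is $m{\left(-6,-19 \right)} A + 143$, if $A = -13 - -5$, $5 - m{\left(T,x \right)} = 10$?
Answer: $183$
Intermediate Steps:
$m{\left(T,x \right)} = -5$ ($m{\left(T,x \right)} = 5 - 10 = -5$)
$A = -8$ ($A = -13 + 5 = -8$)
$m{\left(-6,-19 \right)} A + 143 = \left(-5\right) \left(-8\right) + 143 = 40 + 143 = 183$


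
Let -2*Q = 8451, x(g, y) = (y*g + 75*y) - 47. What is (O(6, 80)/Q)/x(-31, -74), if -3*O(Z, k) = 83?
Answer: -166/83740959 ≈ -1.9823e-6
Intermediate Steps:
O(Z, k) = -83/3 (O(Z, k) = -⅓*83 = -83/3)
x(g, y) = -47 + 75*y + g*y (x(g, y) = (g*y + 75*y) - 47 = (75*y + g*y) - 47 = -47 + 75*y + g*y)
Q = -8451/2 (Q = -½*8451 = -8451/2 ≈ -4225.5)
(O(6, 80)/Q)/x(-31, -74) = (-83/(3*(-8451/2)))/(-47 + 75*(-74) - 31*(-74)) = (-83/3*(-2/8451))/(-47 - 5550 + 2294) = (166/25353)/(-3303) = (166/25353)*(-1/3303) = -166/83740959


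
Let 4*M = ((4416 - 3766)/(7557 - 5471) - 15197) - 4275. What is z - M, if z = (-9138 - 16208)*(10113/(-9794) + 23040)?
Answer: -11930076394103145/20430284 ≈ -5.8394e+8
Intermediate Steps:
M = -20308971/4172 (M = (((4416 - 3766)/(7557 - 5471) - 15197) - 4275)/4 = ((650/2086 - 15197) - 4275)/4 = ((650*(1/2086) - 15197) - 4275)/4 = ((325/1043 - 15197) - 4275)/4 = (-15850146/1043 - 4275)/4 = (¼)*(-20308971/1043) = -20308971/4172 ≈ -4867.9)
z = -2859581938431/4897 (z = -25346*(10113*(-1/9794) + 23040) = -25346*(-10113/9794 + 23040) = -25346*225643647/9794 = -2859581938431/4897 ≈ -5.8395e+8)
z - M = -2859581938431/4897 - 1*(-20308971/4172) = -2859581938431/4897 + 20308971/4172 = -11930076394103145/20430284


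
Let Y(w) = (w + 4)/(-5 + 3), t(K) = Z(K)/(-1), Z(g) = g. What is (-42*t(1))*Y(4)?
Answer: -168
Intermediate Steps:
t(K) = -K (t(K) = K/(-1) = K*(-1) = -K)
Y(w) = -2 - w/2 (Y(w) = (4 + w)/(-2) = (4 + w)*(-½) = -2 - w/2)
(-42*t(1))*Y(4) = (-(-42))*(-2 - ½*4) = (-42*(-1))*(-2 - 2) = 42*(-4) = -168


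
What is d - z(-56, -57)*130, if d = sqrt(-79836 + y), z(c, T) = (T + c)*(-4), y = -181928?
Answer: -58760 + 2*I*sqrt(65441) ≈ -58760.0 + 511.63*I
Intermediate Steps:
z(c, T) = -4*T - 4*c
d = 2*I*sqrt(65441) (d = sqrt(-79836 - 181928) = sqrt(-261764) = 2*I*sqrt(65441) ≈ 511.63*I)
d - z(-56, -57)*130 = 2*I*sqrt(65441) - (-4*(-57) - 4*(-56))*130 = 2*I*sqrt(65441) - (228 + 224)*130 = 2*I*sqrt(65441) - 452*130 = 2*I*sqrt(65441) - 1*58760 = 2*I*sqrt(65441) - 58760 = -58760 + 2*I*sqrt(65441)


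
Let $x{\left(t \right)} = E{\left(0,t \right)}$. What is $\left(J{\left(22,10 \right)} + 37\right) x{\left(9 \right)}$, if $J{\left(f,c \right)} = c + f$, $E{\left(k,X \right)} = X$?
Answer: $621$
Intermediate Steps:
$x{\left(t \right)} = t$
$\left(J{\left(22,10 \right)} + 37\right) x{\left(9 \right)} = \left(\left(10 + 22\right) + 37\right) 9 = \left(32 + 37\right) 9 = 69 \cdot 9 = 621$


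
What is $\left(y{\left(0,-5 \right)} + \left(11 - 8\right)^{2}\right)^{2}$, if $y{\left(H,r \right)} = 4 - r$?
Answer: $324$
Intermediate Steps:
$\left(y{\left(0,-5 \right)} + \left(11 - 8\right)^{2}\right)^{2} = \left(\left(4 - -5\right) + \left(11 - 8\right)^{2}\right)^{2} = \left(\left(4 + 5\right) + 3^{2}\right)^{2} = \left(9 + 9\right)^{2} = 18^{2} = 324$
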